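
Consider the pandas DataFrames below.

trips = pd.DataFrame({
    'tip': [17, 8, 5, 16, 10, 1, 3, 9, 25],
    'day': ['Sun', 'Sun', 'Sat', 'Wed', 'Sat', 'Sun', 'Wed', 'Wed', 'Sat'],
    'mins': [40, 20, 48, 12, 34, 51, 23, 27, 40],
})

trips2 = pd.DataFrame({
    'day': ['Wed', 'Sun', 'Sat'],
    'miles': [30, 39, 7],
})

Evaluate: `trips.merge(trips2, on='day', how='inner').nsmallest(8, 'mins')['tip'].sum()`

merge on 'day' (how='inner') → 9 rows:
   tip  day  mins  miles
0   17  Sun    40     39
1    8  Sun    20     39
2    5  Sat    48      7
3   16  Wed    12     30
4   10  Sat    34      7
5    1  Sun    51     39
6    3  Wed    23     30
7    9  Wed    27     30
8   25  Sat    40      7
take 8 rows with smallest mins:
   tip  day  mins  miles
3   16  Wed    12     30
1    8  Sun    20     39
6    3  Wed    23     30
7    9  Wed    27     30
4   10  Sat    34      7
0   17  Sun    40     39
8   25  Sat    40      7
2    5  Sat    48      7
So sum() = 93.

93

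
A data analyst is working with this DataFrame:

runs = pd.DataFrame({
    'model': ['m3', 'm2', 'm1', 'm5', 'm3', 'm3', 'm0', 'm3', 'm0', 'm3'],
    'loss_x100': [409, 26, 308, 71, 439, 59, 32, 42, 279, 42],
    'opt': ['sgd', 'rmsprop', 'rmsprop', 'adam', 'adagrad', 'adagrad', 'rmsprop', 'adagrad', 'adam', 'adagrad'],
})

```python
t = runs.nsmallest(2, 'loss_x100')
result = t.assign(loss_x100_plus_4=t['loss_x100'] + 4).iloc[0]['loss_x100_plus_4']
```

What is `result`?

take 2 rows with smallest loss_x100:
  model  loss_x100      opt
1    m2         26  rmsprop
6    m0         32  rmsprop
add column loss_x100_plus_4 = t['loss_x100'] + 4:
  model  loss_x100      opt  loss_x100_plus_4
1    m2         26  rmsprop                30
6    m0         32  rmsprop                36

30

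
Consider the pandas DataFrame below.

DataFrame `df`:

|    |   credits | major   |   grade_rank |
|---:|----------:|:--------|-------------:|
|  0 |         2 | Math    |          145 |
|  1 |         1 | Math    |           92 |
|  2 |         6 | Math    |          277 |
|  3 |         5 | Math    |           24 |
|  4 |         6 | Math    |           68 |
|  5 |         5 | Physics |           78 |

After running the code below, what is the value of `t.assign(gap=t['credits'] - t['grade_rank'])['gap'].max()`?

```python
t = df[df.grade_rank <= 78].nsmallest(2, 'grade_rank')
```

-19

filter rows where grade_rank <= 78:
   credits    major  grade_rank
3        5     Math          24
4        6     Math          68
5        5  Physics          78
take 2 rows with smallest grade_rank:
   credits major  grade_rank
3        5  Math          24
4        6  Math          68
add column gap = t['credits'] - t['grade_rank']:
   credits major  grade_rank  gap
3        5  Math          24  -19
4        6  Math          68  -62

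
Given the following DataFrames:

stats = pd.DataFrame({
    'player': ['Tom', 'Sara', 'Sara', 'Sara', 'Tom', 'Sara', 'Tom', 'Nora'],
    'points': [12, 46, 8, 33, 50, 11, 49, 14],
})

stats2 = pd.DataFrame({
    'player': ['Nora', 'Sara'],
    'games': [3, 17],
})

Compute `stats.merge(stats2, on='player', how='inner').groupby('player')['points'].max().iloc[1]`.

46

merge on 'player' (how='inner') → 5 rows:
  player  points  games
0   Sara      46     17
1   Sara       8     17
2   Sara      33     17
3   Sara      11     17
4   Nora      14      3
group by player, max of points:
player
Nora    14
Sara    46
Name: points, dtype: int64
The value at position 1 is 46.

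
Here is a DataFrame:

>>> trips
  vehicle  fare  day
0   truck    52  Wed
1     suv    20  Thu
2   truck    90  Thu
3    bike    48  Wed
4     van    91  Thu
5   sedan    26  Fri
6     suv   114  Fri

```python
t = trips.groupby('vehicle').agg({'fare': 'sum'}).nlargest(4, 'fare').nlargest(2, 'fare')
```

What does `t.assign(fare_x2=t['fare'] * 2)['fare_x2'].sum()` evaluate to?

group by vehicle, sum of fare:
         fare
vehicle      
bike       48
sedan      26
suv       134
truck     142
van        91
take 4 rows with largest fare:
         fare
vehicle      
truck     142
suv       134
van        91
bike       48
take 2 rows with largest fare:
         fare
vehicle      
truck     142
suv       134
add column fare_x2 = t['fare'] * 2:
         fare  fare_x2
vehicle               
truck     142      284
suv       134      268
Hence 552.

552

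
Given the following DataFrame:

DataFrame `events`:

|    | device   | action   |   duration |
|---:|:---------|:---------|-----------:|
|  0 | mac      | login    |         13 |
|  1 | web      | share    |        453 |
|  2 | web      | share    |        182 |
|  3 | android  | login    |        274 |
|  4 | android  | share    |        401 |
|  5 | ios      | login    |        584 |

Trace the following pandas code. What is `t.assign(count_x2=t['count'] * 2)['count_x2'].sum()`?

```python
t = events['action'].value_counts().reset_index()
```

value_counts of action:
action
login    3
share    3
Name: count, dtype: int64
reset_index():
  action  count
0  login      3
1  share      3
add column count_x2 = t['count'] * 2:
  action  count  count_x2
0  login      3         6
1  share      3         6
So sum() = 12.

12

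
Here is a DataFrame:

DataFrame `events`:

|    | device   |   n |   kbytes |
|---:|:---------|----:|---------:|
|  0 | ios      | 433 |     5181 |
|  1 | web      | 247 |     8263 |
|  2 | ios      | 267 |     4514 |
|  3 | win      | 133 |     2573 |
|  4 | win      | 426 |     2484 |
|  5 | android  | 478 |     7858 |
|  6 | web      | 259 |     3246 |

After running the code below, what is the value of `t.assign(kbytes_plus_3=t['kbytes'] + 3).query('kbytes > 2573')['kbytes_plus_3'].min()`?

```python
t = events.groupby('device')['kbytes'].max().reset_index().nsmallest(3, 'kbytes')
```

group by device, max of kbytes:
device
android    7858
ios        5181
web        8263
win        2573
Name: kbytes, dtype: int64
reset_index():
    device  kbytes
0  android    7858
1      ios    5181
2      web    8263
3      win    2573
take 3 rows with smallest kbytes:
    device  kbytes
3      win    2573
1      ios    5181
0  android    7858
add column kbytes_plus_3 = t['kbytes'] + 3:
    device  kbytes  kbytes_plus_3
3      win    2573           2576
1      ios    5181           5184
0  android    7858           7861
filter rows where kbytes > 2573:
    device  kbytes  kbytes_plus_3
1      ios    5181           5184
0  android    7858           7861

5184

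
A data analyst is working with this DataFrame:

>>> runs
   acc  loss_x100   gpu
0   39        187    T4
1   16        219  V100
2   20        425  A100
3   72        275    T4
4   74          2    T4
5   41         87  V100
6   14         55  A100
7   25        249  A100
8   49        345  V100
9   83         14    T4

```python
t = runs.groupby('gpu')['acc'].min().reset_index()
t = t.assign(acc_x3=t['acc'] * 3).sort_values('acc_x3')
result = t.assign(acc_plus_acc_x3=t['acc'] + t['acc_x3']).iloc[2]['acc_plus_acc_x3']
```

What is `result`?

group by gpu, min of acc:
gpu
A100    14
T4      39
V100    16
Name: acc, dtype: int64
reset_index():
    gpu  acc
0  A100   14
1    T4   39
2  V100   16
add column acc_x3 = t['acc'] * 3:
    gpu  acc  acc_x3
0  A100   14      42
1    T4   39     117
2  V100   16      48
sort by acc_x3:
    gpu  acc  acc_x3
0  A100   14      42
2  V100   16      48
1    T4   39     117
add column acc_plus_acc_x3 = t['acc'] + t['acc_x3']:
    gpu  acc  acc_x3  acc_plus_acc_x3
0  A100   14      42               56
2  V100   16      48               64
1    T4   39     117              156
Reading off the value at position 2, column 'acc_plus_acc_x3', we get 156.

156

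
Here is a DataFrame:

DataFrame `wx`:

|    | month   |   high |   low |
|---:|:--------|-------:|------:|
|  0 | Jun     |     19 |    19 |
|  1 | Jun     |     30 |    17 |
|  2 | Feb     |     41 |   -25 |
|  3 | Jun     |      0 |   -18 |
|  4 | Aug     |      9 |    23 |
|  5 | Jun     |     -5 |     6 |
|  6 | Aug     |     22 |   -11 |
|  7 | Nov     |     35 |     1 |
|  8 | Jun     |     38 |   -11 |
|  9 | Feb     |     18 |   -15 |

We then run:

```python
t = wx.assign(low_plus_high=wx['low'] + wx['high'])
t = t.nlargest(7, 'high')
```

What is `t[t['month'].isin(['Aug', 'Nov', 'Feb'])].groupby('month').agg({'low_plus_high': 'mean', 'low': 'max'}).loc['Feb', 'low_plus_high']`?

9.5

add column low_plus_high = wx['low'] + wx['high']:
  month  high  low  low_plus_high
0   Jun    19   19             38
1   Jun    30   17             47
2   Feb    41  -25             16
3   Jun     0  -18            -18
4   Aug     9   23             32
5   Jun    -5    6              1
6   Aug    22  -11             11
7   Nov    35    1             36
8   Jun    38  -11             27
9   Feb    18  -15              3
take 7 rows with largest high:
  month  high  low  low_plus_high
2   Feb    41  -25             16
8   Jun    38  -11             27
7   Nov    35    1             36
1   Jun    30   17             47
6   Aug    22  -11             11
0   Jun    19   19             38
9   Feb    18  -15              3
filter rows where month in ['Aug', 'Nov', 'Feb']:
  month  high  low  low_plus_high
2   Feb    41  -25             16
7   Nov    35    1             36
6   Aug    22  -11             11
9   Feb    18  -15              3
group by month: mean(low_plus_high), max(low):
       low_plus_high  low
month                    
Aug             11.0  -11
Feb              9.5  -15
Nov             36.0    1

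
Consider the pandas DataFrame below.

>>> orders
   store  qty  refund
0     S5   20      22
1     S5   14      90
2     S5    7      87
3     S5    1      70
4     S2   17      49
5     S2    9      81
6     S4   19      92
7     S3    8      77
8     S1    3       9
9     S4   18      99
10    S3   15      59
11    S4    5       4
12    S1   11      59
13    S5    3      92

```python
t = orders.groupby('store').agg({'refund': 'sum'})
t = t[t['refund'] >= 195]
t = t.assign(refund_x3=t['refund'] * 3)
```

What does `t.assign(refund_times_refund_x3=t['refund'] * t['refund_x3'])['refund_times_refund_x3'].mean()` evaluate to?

group by store, sum of refund:
       refund
store        
S1         68
S2        130
S3        136
S4        195
S5        361
filter rows where refund >= 195:
       refund
store        
S4        195
S5        361
add column refund_x3 = t['refund'] * 3:
       refund  refund_x3
store                   
S4        195        585
S5        361       1083
add column refund_times_refund_x3 = t['refund'] * t['refund_x3']:
       refund  refund_x3  refund_times_refund_x3
store                                           
S4        195        585                  114075
S5        361       1083                  390963
Reading off the mean of column 'refund_times_refund_x3', we get 252519.0.

252519.0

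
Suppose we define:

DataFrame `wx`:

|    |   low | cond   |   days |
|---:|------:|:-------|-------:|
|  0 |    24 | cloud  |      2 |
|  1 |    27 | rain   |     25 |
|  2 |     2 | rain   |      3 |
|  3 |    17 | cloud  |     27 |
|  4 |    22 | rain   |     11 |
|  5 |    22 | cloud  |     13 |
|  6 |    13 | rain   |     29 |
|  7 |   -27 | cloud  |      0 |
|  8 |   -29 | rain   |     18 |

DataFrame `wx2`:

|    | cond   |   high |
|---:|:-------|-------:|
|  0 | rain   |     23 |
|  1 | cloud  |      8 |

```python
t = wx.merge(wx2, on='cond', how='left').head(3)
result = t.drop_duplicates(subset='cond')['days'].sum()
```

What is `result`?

27

merge on 'cond' (how='left') → 9 rows:
   low   cond  days  high
0   24  cloud     2     8
1   27   rain    25    23
2    2   rain     3    23
3   17  cloud    27     8
4   22   rain    11    23
5   22  cloud    13     8
6   13   rain    29    23
7  -27  cloud     0     8
8  -29   rain    18    23
take first 3 rows:
   low   cond  days  high
0   24  cloud     2     8
1   27   rain    25    23
2    2   rain     3    23
drop duplicate cond (keep=first):
   low   cond  days  high
0   24  cloud     2     8
1   27   rain    25    23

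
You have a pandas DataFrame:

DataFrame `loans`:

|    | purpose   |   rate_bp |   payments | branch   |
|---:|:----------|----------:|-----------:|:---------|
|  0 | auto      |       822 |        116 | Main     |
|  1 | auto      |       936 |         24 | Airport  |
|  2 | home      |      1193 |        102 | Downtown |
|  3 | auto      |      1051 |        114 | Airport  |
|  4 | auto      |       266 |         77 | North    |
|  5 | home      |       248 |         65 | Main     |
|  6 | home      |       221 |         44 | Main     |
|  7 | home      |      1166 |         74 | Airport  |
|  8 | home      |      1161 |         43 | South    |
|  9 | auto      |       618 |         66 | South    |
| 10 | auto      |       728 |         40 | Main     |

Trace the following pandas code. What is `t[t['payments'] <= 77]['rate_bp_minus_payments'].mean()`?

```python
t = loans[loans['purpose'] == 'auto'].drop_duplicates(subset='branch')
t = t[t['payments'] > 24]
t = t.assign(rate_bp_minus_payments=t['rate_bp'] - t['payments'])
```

370.5

filter rows where purpose == 'auto':
   purpose  rate_bp  payments   branch
0     auto      822       116     Main
1     auto      936        24  Airport
3     auto     1051       114  Airport
4     auto      266        77    North
9     auto      618        66    South
10    auto      728        40     Main
drop duplicate branch (keep=first):
  purpose  rate_bp  payments   branch
0    auto      822       116     Main
1    auto      936        24  Airport
4    auto      266        77    North
9    auto      618        66    South
filter rows where payments > 24:
  purpose  rate_bp  payments branch
0    auto      822       116   Main
4    auto      266        77  North
9    auto      618        66  South
add column rate_bp_minus_payments = t['rate_bp'] - t['payments']:
  purpose  rate_bp  payments branch  rate_bp_minus_payments
0    auto      822       116   Main                     706
4    auto      266        77  North                     189
9    auto      618        66  South                     552
filter rows where payments <= 77:
  purpose  rate_bp  payments branch  rate_bp_minus_payments
4    auto      266        77  North                     189
9    auto      618        66  South                     552
So mean() = 370.5.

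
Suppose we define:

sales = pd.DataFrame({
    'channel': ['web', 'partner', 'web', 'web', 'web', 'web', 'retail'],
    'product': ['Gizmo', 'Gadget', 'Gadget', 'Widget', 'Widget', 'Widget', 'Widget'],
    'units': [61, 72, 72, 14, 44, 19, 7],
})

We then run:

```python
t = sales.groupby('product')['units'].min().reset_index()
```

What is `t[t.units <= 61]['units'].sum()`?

68

group by product, min of units:
product
Gadget    72
Gizmo     61
Widget     7
Name: units, dtype: int64
reset_index():
  product  units
0  Gadget     72
1   Gizmo     61
2  Widget      7
filter rows where units <= 61:
  product  units
1   Gizmo     61
2  Widget      7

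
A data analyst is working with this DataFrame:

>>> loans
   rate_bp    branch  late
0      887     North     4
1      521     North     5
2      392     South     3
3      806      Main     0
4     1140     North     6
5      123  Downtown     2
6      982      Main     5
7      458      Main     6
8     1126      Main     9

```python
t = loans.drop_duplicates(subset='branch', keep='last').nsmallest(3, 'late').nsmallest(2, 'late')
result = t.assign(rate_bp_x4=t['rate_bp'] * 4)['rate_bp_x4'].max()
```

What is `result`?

drop duplicate branch (keep=last):
   rate_bp    branch  late
2      392     South     3
4     1140     North     6
5      123  Downtown     2
8     1126      Main     9
take 3 rows with smallest late:
   rate_bp    branch  late
5      123  Downtown     2
2      392     South     3
4     1140     North     6
take 2 rows with smallest late:
   rate_bp    branch  late
5      123  Downtown     2
2      392     South     3
add column rate_bp_x4 = t['rate_bp'] * 4:
   rate_bp    branch  late  rate_bp_x4
5      123  Downtown     2         492
2      392     South     3        1568
max of column 'rate_bp_x4' → 1568

1568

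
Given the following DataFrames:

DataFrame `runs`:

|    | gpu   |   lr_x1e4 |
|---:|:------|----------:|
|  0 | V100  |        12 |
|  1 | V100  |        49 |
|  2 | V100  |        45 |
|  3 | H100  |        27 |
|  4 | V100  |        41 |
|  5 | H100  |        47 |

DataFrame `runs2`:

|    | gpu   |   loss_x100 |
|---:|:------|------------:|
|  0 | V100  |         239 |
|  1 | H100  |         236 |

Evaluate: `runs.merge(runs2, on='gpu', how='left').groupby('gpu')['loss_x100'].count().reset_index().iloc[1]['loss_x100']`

merge on 'gpu' (how='left') → 6 rows:
    gpu  lr_x1e4  loss_x100
0  V100       12        239
1  V100       49        239
2  V100       45        239
3  H100       27        236
4  V100       41        239
5  H100       47        236
group by gpu, count of loss_x100:
gpu
H100    2
V100    4
Name: loss_x100, dtype: int64
reset_index():
    gpu  loss_x100
0  H100          2
1  V100          4
So iloc[1]['loss_x100'] = 4.

4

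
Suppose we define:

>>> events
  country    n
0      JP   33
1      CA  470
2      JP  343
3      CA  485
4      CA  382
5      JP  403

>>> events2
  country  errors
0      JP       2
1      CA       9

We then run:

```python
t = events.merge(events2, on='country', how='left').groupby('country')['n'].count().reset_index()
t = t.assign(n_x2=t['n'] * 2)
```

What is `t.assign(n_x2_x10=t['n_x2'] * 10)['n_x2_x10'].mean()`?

merge on 'country' (how='left') → 6 rows:
  country    n  errors
0      JP   33       2
1      CA  470       9
2      JP  343       2
3      CA  485       9
4      CA  382       9
5      JP  403       2
group by country, count of n:
country
CA    3
JP    3
Name: n, dtype: int64
reset_index():
  country  n
0      CA  3
1      JP  3
add column n_x2 = t['n'] * 2:
  country  n  n_x2
0      CA  3     6
1      JP  3     6
add column n_x2_x10 = t['n_x2'] * 10:
  country  n  n_x2  n_x2_x10
0      CA  3     6        60
1      JP  3     6        60
Finally, mean of column 'n_x2_x10' = 60.0.

60.0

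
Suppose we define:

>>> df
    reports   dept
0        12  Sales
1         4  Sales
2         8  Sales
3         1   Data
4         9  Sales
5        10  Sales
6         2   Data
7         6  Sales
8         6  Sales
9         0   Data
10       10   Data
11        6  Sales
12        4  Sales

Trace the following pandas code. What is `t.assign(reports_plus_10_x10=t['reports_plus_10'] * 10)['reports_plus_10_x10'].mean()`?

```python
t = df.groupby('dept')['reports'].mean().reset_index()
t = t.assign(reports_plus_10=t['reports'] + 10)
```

152.361111111

group by dept, mean of reports:
dept
Data     3.250000
Sales    7.222222
Name: reports, dtype: float64
reset_index():
    dept   reports
0   Data  3.250000
1  Sales  7.222222
add column reports_plus_10 = t['reports'] + 10:
    dept   reports  reports_plus_10
0   Data  3.250000        13.250000
1  Sales  7.222222        17.222222
add column reports_plus_10_x10 = t['reports_plus_10'] * 10:
    dept   reports  reports_plus_10  reports_plus_10_x10
0   Data  3.250000        13.250000           132.500000
1  Sales  7.222222        17.222222           172.222222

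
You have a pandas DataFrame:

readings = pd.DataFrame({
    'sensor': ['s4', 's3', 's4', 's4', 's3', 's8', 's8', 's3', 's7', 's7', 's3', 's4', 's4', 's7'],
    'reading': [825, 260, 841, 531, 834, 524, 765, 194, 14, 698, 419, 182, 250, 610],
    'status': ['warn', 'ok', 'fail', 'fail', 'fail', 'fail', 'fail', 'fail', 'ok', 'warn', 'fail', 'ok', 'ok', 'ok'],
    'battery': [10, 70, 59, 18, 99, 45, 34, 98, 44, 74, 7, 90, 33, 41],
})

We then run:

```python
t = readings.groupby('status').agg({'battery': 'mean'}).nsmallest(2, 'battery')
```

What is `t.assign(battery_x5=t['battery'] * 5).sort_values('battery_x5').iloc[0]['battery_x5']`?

group by status, mean of battery:
          battery
status           
fail    51.428571
ok      55.600000
warn    42.000000
take 2 rows with smallest battery:
          battery
status           
warn    42.000000
fail    51.428571
add column battery_x5 = t['battery'] * 5:
          battery  battery_x5
status                       
warn    42.000000  210.000000
fail    51.428571  257.142857
sort by battery_x5:
          battery  battery_x5
status                       
warn    42.000000  210.000000
fail    51.428571  257.142857
Taking the value at position 0, column 'battery_x5' gives 210.0.

210.0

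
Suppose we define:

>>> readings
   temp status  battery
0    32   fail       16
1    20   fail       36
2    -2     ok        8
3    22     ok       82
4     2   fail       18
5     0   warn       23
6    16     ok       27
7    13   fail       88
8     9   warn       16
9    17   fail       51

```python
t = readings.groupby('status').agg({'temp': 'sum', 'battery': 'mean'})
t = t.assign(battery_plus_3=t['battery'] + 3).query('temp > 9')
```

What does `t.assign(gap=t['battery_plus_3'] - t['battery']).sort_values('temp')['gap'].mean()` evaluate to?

group by status: sum(temp), mean(battery):
        temp  battery
status               
fail      84     41.8
ok        36     39.0
warn       9     19.5
add column battery_plus_3 = t['battery'] + 3:
        temp  battery  battery_plus_3
status                               
fail      84     41.8            44.8
ok        36     39.0            42.0
warn       9     19.5            22.5
filter rows where temp > 9:
        temp  battery  battery_plus_3
status                               
fail      84     41.8            44.8
ok        36     39.0            42.0
add column gap = t['battery_plus_3'] - t['battery']:
        temp  battery  battery_plus_3  gap
status                                    
fail      84     41.8            44.8  3.0
ok        36     39.0            42.0  3.0
sort by temp:
        temp  battery  battery_plus_3  gap
status                                    
ok        36     39.0            42.0  3.0
fail      84     41.8            44.8  3.0

3.0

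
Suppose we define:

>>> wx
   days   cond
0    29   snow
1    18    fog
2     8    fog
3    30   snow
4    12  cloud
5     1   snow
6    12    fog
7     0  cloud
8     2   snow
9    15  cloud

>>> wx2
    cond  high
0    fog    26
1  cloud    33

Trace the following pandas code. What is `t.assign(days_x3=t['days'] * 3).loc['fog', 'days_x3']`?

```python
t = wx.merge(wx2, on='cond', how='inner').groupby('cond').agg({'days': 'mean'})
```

merge on 'cond' (how='inner') → 6 rows:
   days   cond  high
0    18    fog    26
1     8    fog    26
2    12  cloud    33
3    12    fog    26
4     0  cloud    33
5    15  cloud    33
group by cond, mean of days:
            days
cond            
cloud   9.000000
fog    12.666667
add column days_x3 = t['days'] * 3:
            days  days_x3
cond                     
cloud   9.000000     27.0
fog    12.666667     38.0
So loc['fog', 'days_x3'] = 38.0.

38.0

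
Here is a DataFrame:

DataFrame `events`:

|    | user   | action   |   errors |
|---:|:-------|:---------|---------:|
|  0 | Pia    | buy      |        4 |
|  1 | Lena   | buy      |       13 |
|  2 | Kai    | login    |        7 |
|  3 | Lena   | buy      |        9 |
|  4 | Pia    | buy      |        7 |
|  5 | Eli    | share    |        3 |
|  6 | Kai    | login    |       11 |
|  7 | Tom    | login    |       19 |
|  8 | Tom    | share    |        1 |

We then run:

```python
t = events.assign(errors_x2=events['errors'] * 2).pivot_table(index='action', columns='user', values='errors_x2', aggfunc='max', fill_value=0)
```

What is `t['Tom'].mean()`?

add column errors_x2 = events['errors'] * 2:
   user action  errors  errors_x2
0   Pia    buy       4          8
1  Lena    buy      13         26
2   Kai  login       7         14
3  Lena    buy       9         18
4   Pia    buy       7         14
5   Eli  share       3          6
6   Kai  login      11         22
7   Tom  login      19         38
8   Tom  share       1          2
pivot: rows=action, cols=user, max(errors_x2):
user    Eli  Kai  Lena  Pia  Tom
action                          
buy       0    0    26   14    0
login     0   22     0    0   38
share     6    0     0    0    2

13.3333333333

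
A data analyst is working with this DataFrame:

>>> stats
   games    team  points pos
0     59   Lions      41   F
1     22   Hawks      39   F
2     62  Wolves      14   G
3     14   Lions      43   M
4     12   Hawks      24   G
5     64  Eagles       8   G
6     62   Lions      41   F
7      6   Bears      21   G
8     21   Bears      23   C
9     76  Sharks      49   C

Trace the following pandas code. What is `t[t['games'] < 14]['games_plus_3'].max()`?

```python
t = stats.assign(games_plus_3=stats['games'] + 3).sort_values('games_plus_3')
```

15

add column games_plus_3 = stats['games'] + 3:
   games    team  points pos  games_plus_3
0     59   Lions      41   F            62
1     22   Hawks      39   F            25
2     62  Wolves      14   G            65
3     14   Lions      43   M            17
4     12   Hawks      24   G            15
5     64  Eagles       8   G            67
6     62   Lions      41   F            65
7      6   Bears      21   G             9
8     21   Bears      23   C            24
9     76  Sharks      49   C            79
sort by games_plus_3:
   games    team  points pos  games_plus_3
7      6   Bears      21   G             9
4     12   Hawks      24   G            15
3     14   Lions      43   M            17
8     21   Bears      23   C            24
1     22   Hawks      39   F            25
0     59   Lions      41   F            62
2     62  Wolves      14   G            65
6     62   Lions      41   F            65
5     64  Eagles       8   G            67
9     76  Sharks      49   C            79
filter rows where games < 14:
   games   team  points pos  games_plus_3
7      6  Bears      21   G             9
4     12  Hawks      24   G            15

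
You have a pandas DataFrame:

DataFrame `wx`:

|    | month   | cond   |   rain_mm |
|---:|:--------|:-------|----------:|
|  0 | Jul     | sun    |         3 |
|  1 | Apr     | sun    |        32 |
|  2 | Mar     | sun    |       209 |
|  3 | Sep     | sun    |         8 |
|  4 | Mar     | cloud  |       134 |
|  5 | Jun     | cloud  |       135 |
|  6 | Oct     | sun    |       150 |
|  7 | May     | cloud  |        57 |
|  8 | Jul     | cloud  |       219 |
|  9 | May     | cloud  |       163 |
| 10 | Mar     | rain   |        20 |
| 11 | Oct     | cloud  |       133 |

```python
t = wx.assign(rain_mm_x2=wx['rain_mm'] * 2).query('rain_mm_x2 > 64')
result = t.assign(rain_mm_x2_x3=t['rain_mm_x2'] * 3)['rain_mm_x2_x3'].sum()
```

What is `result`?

7200

add column rain_mm_x2 = wx['rain_mm'] * 2:
   month   cond  rain_mm  rain_mm_x2
0    Jul    sun        3           6
1    Apr    sun       32          64
2    Mar    sun      209         418
3    Sep    sun        8          16
4    Mar  cloud      134         268
5    Jun  cloud      135         270
6    Oct    sun      150         300
7    May  cloud       57         114
8    Jul  cloud      219         438
9    May  cloud      163         326
10   Mar   rain       20          40
11   Oct  cloud      133         266
filter rows where rain_mm_x2 > 64:
   month   cond  rain_mm  rain_mm_x2
2    Mar    sun      209         418
4    Mar  cloud      134         268
5    Jun  cloud      135         270
6    Oct    sun      150         300
7    May  cloud       57         114
8    Jul  cloud      219         438
9    May  cloud      163         326
11   Oct  cloud      133         266
add column rain_mm_x2_x3 = t['rain_mm_x2'] * 3:
   month   cond  rain_mm  rain_mm_x2  rain_mm_x2_x3
2    Mar    sun      209         418           1254
4    Mar  cloud      134         268            804
5    Jun  cloud      135         270            810
6    Oct    sun      150         300            900
7    May  cloud       57         114            342
8    Jul  cloud      219         438           1314
9    May  cloud      163         326            978
11   Oct  cloud      133         266            798
So sum() = 7200.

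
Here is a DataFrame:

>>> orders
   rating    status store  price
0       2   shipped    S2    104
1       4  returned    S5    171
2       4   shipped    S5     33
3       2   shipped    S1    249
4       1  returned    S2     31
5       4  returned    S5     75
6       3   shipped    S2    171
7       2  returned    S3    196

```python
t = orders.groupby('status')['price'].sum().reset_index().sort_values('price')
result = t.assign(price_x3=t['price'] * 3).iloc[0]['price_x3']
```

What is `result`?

group by status, sum of price:
status
returned    473
shipped     557
Name: price, dtype: int64
reset_index():
     status  price
0  returned    473
1   shipped    557
sort by price:
     status  price
0  returned    473
1   shipped    557
add column price_x3 = t['price'] * 3:
     status  price  price_x3
0  returned    473      1419
1   shipped    557      1671

1419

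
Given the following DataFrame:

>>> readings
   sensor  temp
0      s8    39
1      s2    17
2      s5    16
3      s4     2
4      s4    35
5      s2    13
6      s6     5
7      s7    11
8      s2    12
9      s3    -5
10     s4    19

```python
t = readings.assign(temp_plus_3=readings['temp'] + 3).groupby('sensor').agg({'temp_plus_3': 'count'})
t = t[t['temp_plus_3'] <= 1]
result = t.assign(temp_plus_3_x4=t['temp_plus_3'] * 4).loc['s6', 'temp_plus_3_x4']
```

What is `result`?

add column temp_plus_3 = readings['temp'] + 3:
   sensor  temp  temp_plus_3
0      s8    39           42
1      s2    17           20
2      s5    16           19
3      s4     2            5
4      s4    35           38
5      s2    13           16
6      s6     5            8
7      s7    11           14
8      s2    12           15
9      s3    -5           -2
10     s4    19           22
group by sensor, count of temp_plus_3:
        temp_plus_3
sensor             
s2                3
s3                1
s4                3
s5                1
s6                1
s7                1
s8                1
filter rows where temp_plus_3 <= 1:
        temp_plus_3
sensor             
s3                1
s5                1
s6                1
s7                1
s8                1
add column temp_plus_3_x4 = t['temp_plus_3'] * 4:
        temp_plus_3  temp_plus_3_x4
sensor                             
s3                1               4
s5                1               4
s6                1               4
s7                1               4
s8                1               4
Then the value at row 's6', column 'temp_plus_3_x4': 4

4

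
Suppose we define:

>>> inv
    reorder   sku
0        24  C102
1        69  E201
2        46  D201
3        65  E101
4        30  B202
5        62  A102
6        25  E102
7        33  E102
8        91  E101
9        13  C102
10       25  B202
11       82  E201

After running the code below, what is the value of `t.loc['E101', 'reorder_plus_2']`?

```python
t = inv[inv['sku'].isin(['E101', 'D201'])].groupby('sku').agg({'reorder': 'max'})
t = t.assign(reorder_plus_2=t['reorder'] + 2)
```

filter rows where sku in ['E101', 'D201']:
   reorder   sku
2       46  D201
3       65  E101
8       91  E101
group by sku, max of reorder:
      reorder
sku          
D201       46
E101       91
add column reorder_plus_2 = t['reorder'] + 2:
      reorder  reorder_plus_2
sku                          
D201       46              48
E101       91              93
Reading off the value at row 'E101', column 'reorder_plus_2', we get 93.

93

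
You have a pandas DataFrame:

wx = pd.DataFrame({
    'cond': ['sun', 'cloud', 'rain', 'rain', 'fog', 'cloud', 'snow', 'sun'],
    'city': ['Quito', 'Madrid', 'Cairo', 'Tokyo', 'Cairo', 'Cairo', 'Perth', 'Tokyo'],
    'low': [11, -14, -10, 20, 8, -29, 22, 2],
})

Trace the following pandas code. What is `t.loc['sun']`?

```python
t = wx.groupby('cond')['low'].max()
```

group by cond, max of low:
cond
cloud   -14
fog       8
rain     20
snow     22
sun      11
Name: low, dtype: int64
So loc['sun'] = 11.

11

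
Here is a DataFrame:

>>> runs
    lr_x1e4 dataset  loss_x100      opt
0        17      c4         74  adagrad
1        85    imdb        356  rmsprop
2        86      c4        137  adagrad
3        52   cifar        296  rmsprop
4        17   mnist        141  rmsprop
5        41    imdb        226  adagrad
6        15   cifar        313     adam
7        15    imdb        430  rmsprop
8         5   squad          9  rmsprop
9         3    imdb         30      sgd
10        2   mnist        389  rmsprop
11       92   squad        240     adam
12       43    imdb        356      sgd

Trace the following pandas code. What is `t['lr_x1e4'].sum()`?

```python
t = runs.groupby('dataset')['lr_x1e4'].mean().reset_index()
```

group by dataset, mean of lr_x1e4:
dataset
c4       51.5
cifar    33.5
imdb     37.4
mnist     9.5
squad    48.5
Name: lr_x1e4, dtype: float64
reset_index():
  dataset  lr_x1e4
0      c4     51.5
1   cifar     33.5
2    imdb     37.4
3   mnist      9.5
4   squad     48.5

180.4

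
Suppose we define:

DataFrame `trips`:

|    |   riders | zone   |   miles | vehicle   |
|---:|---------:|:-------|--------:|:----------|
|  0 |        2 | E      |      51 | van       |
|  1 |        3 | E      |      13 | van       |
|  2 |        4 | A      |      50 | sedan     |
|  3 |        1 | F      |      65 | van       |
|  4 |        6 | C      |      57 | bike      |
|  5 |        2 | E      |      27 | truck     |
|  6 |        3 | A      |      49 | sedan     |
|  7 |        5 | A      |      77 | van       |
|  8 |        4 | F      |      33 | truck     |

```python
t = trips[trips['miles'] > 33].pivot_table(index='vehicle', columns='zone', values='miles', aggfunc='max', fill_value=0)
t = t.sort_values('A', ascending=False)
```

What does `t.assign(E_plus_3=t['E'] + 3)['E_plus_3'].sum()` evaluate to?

60

filter rows where miles > 33:
   riders zone  miles vehicle
0       2    E     51     van
2       4    A     50   sedan
3       1    F     65     van
4       6    C     57    bike
6       3    A     49   sedan
7       5    A     77     van
pivot: rows=vehicle, cols=zone, max(miles):
zone      A   C   E   F
vehicle                
bike      0  57   0   0
sedan    50   0   0   0
van      77   0  51  65
sort by A descending:
zone      A   C   E   F
vehicle                
van      77   0  51  65
sedan    50   0   0   0
bike      0  57   0   0
add column E_plus_3 = t['E'] + 3:
zone      A   C   E   F  E_plus_3
vehicle                          
van      77   0  51  65        54
sedan    50   0   0   0         3
bike      0  57   0   0         3
Reading off the sum of column 'E_plus_3', we get 60.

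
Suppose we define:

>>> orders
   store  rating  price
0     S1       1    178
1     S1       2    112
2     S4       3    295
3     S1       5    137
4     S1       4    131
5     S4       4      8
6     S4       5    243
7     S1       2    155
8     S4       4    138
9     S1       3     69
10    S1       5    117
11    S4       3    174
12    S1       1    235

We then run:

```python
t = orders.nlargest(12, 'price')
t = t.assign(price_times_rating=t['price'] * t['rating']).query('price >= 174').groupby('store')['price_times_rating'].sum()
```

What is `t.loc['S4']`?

take 12 rows with largest price:
   store  rating  price
2     S4       3    295
6     S4       5    243
12    S1       1    235
0     S1       1    178
11    S4       3    174
7     S1       2    155
8     S4       4    138
3     S1       5    137
4     S1       4    131
10    S1       5    117
1     S1       2    112
9     S1       3     69
add column price_times_rating = t['price'] * t['rating']:
   store  rating  price  price_times_rating
2     S4       3    295                 885
6     S4       5    243                1215
12    S1       1    235                 235
0     S1       1    178                 178
11    S4       3    174                 522
7     S1       2    155                 310
8     S4       4    138                 552
3     S1       5    137                 685
4     S1       4    131                 524
10    S1       5    117                 585
1     S1       2    112                 224
9     S1       3     69                 207
filter rows where price >= 174:
   store  rating  price  price_times_rating
2     S4       3    295                 885
6     S4       5    243                1215
12    S1       1    235                 235
0     S1       1    178                 178
11    S4       3    174                 522
group by store, sum of price_times_rating:
store
S1     413
S4    2622
Name: price_times_rating, dtype: int64
Hence 2622.

2622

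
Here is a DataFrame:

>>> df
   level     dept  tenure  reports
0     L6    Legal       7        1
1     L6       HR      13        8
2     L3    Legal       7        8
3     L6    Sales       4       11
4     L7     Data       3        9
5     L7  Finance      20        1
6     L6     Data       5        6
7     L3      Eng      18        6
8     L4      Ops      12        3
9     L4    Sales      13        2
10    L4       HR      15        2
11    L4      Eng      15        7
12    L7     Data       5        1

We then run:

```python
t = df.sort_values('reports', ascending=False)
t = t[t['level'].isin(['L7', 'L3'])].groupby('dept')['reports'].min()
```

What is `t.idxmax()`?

Legal

sort by reports descending:
   level     dept  tenure  reports
3     L6    Sales       4       11
4     L7     Data       3        9
1     L6       HR      13        8
2     L3    Legal       7        8
11    L4      Eng      15        7
6     L6     Data       5        6
7     L3      Eng      18        6
8     L4      Ops      12        3
9     L4    Sales      13        2
10    L4       HR      15        2
0     L6    Legal       7        1
5     L7  Finance      20        1
12    L7     Data       5        1
filter rows where level in ['L7', 'L3']:
   level     dept  tenure  reports
4     L7     Data       3        9
2     L3    Legal       7        8
7     L3      Eng      18        6
5     L7  Finance      20        1
12    L7     Data       5        1
group by dept, min of reports:
dept
Data       1
Eng        6
Finance    1
Legal      8
Name: reports, dtype: int64
Taking the label with the largest value gives Legal.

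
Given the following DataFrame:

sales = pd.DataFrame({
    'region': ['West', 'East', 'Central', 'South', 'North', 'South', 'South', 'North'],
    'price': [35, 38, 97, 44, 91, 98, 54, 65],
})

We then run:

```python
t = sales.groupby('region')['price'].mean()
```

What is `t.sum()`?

group by region, mean of price:
region
Central    97.000000
East       38.000000
North      78.000000
South      65.333333
West       35.000000
Name: price, dtype: float64
Taking the sum of the resulting series gives 313.333333333.

313.333333333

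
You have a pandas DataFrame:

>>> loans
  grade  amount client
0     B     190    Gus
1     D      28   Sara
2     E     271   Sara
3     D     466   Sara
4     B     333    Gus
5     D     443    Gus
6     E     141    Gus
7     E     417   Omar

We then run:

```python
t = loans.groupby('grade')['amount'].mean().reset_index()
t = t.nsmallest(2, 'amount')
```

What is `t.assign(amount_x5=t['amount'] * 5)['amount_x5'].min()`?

1307.5

group by grade, mean of amount:
grade
B    261.500000
D    312.333333
E    276.333333
Name: amount, dtype: float64
reset_index():
  grade      amount
0     B  261.500000
1     D  312.333333
2     E  276.333333
take 2 rows with smallest amount:
  grade      amount
0     B  261.500000
2     E  276.333333
add column amount_x5 = t['amount'] * 5:
  grade      amount    amount_x5
0     B  261.500000  1307.500000
2     E  276.333333  1381.666667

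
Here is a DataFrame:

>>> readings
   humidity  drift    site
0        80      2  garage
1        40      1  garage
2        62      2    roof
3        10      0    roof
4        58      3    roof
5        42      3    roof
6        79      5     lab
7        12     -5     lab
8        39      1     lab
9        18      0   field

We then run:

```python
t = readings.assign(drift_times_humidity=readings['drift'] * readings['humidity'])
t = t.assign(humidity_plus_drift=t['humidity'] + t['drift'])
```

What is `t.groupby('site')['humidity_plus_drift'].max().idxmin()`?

field

add column drift_times_humidity = readings['drift'] * readings['humidity']:
   humidity  drift    site  drift_times_humidity
0        80      2  garage                   160
1        40      1  garage                    40
2        62      2    roof                   124
3        10      0    roof                     0
4        58      3    roof                   174
5        42      3    roof                   126
6        79      5     lab                   395
7        12     -5     lab                   -60
8        39      1     lab                    39
9        18      0   field                     0
add column humidity_plus_drift = t['humidity'] + t['drift']:
   humidity  drift    site  drift_times_humidity  humidity_plus_drift
0        80      2  garage                   160                   82
1        40      1  garage                    40                   41
2        62      2    roof                   124                   64
3        10      0    roof                     0                   10
4        58      3    roof                   174                   61
5        42      3    roof                   126                   45
6        79      5     lab                   395                   84
7        12     -5     lab                   -60                    7
8        39      1     lab                    39                   40
9        18      0   field                     0                   18
group by site, max of humidity_plus_drift:
site
field     18
garage    82
lab       84
roof      64
Name: humidity_plus_drift, dtype: int64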